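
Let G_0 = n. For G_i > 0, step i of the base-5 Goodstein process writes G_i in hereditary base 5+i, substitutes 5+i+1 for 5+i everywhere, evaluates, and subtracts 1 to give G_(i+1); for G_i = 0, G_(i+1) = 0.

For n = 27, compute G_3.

(0) 27|_5 = 5^2 + 2 ↦ 6^2 + 2|_6 = 38 ⇒ 37
(1) 37|_6 = 6^2 + 1 ↦ 7^2 + 1|_7 = 50 ⇒ 49
(2) 49|_7 = 7^2 ↦ 8^2|_8 = 64 ⇒ 63
(3) 63|_8 = 7·8 + 7 ↦ 7·9 + 7|_9 = 70 ⇒ 69

63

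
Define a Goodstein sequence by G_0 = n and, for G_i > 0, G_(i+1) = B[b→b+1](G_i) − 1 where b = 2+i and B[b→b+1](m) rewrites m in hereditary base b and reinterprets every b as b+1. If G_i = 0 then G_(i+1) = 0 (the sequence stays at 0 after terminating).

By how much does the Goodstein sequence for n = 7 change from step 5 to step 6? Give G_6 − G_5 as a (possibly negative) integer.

(0) 7|_2 = 2^2 + 2 + 1 ↦ 3^3 + 3 + 1|_3 = 31 ⇒ 30
(1) 30|_3 = 3^3 + 3 ↦ 4^4 + 4|_4 = 260 ⇒ 259
(2) 259|_4 = 4^4 + 3 ↦ 5^5 + 3|_5 = 3128 ⇒ 3127
(3) 3127|_5 = 5^5 + 2 ↦ 6^6 + 2|_6 = 46658 ⇒ 46657
(4) 46657|_6 = 6^6 + 1 ↦ 7^7 + 1|_7 = 823544 ⇒ 823543
(5) 823543|_7 = 7^7 ↦ 8^8|_8 = 16777216 ⇒ 16777215

15953672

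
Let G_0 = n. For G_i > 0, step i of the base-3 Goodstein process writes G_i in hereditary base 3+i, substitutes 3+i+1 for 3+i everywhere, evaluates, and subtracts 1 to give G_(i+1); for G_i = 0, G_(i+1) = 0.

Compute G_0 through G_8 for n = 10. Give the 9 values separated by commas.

10, 16, 24, 27, 30, 33, 36, 39, 41

G_0=10  [base 3] 3^2 + 1  →[3↦4]→  4^2 + 1 = 17  −1 ⇒ G_1=16
G_1=16  [base 4] 4^2  →[4↦5]→  5^2 = 25  −1 ⇒ G_2=24
G_2=24  [base 5] 4·5 + 4  →[5↦6]→  4·6 + 4 = 28  −1 ⇒ G_3=27
G_3=27  [base 6] 4·6 + 3  →[6↦7]→  4·7 + 3 = 31  −1 ⇒ G_4=30
G_4=30  [base 7] 4·7 + 2  →[7↦8]→  4·8 + 2 = 34  −1 ⇒ G_5=33
G_5=33  [base 8] 4·8 + 1  →[8↦9]→  4·9 + 1 = 37  −1 ⇒ G_6=36
G_6=36  [base 9] 4·9  →[9↦10]→  4·10 = 40  −1 ⇒ G_7=39
G_7=39  [base 10] 3·10 + 9  →[10↦11]→  3·11 + 9 = 42  −1 ⇒ G_8=41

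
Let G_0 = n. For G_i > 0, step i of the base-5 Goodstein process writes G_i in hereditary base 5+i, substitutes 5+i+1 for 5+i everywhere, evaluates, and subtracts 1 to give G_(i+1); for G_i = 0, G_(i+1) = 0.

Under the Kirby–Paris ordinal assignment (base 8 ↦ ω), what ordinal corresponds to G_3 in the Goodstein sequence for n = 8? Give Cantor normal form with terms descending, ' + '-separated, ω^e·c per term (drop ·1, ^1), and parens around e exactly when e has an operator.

ω

[0] 8 ≡ 5 + 3 (base 5). Lift 6: 9. −1: 8.
[1] 8 ≡ 6 + 2 (base 6). Lift 7: 9. −1: 8.
[2] 8 ≡ 7 + 1 (base 7). Lift 8: 9. −1: 8.
[3] 8 ≡ 8 (base 8). Lift 9: 9. −1: 8.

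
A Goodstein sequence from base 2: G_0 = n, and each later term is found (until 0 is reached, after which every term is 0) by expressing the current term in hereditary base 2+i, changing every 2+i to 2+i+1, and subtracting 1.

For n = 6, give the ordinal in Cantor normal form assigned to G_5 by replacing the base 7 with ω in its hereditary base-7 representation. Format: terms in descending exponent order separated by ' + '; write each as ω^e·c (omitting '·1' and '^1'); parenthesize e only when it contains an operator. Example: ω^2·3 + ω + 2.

ω^5·5 + ω^4·5 + ω^3·5 + ω^2·5 + ω·5 + 4

G_0 = 6. HB_2(6) = 2^2 + 2. Bump = 30. G_1 = 29.
G_1 = 29. HB_3(29) = 3^3 + 2. Bump = 258. G_2 = 257.
G_2 = 257. HB_4(257) = 4^4 + 1. Bump = 3126. G_3 = 3125.
G_3 = 3125. HB_5(3125) = 5^5. Bump = 46656. G_4 = 46655.
G_4 = 46655. HB_6(46655) = 5·6^5 + 5·6^4 + 5·6^3 + 5·6^2 + 5·6 + 5. Bump = 98040. G_5 = 98039.
G_5 = 98039. HB_7(98039) = 5·7^5 + 5·7^4 + 5·7^3 + 5·7^2 + 5·7 + 4. Bump = 187244. G_6 = 187243.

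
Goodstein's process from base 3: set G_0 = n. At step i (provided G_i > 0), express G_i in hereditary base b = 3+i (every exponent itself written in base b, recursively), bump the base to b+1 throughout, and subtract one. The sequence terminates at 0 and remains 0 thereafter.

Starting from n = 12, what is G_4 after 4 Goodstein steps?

49

G_0 = 12. HB_3(12) = 3^2 + 3. Bump = 20. G_1 = 19.
G_1 = 19. HB_4(19) = 4^2 + 3. Bump = 28. G_2 = 27.
G_2 = 27. HB_5(27) = 5^2 + 2. Bump = 38. G_3 = 37.
G_3 = 37. HB_6(37) = 6^2 + 1. Bump = 50. G_4 = 49.
G_4 = 49. HB_7(49) = 7^2. Bump = 64. G_5 = 63.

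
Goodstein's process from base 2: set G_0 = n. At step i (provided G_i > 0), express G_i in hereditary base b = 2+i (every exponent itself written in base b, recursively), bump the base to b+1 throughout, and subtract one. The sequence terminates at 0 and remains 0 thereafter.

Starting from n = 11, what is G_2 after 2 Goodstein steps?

1027

G_0 = 11. HB_2(11) = 2^(2 + 1) + 2 + 1. Bump = 85. G_1 = 84.
G_1 = 84. HB_3(84) = 3^(3 + 1) + 3. Bump = 1028. G_2 = 1027.
G_2 = 1027. HB_4(1027) = 4^(4 + 1) + 3. Bump = 15628. G_3 = 15627.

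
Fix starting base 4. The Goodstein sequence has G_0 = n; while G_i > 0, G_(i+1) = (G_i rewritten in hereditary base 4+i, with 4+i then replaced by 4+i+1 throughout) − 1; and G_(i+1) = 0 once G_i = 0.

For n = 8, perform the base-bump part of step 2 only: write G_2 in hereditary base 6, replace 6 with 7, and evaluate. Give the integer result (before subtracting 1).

10

[0] 8 ≡ 2·4 (base 4). Lift 5: 10. −1: 9.
[1] 9 ≡ 5 + 4 (base 5). Lift 6: 10. −1: 9.
[2] 9 ≡ 6 + 3 (base 6). Lift 7: 10. −1: 9.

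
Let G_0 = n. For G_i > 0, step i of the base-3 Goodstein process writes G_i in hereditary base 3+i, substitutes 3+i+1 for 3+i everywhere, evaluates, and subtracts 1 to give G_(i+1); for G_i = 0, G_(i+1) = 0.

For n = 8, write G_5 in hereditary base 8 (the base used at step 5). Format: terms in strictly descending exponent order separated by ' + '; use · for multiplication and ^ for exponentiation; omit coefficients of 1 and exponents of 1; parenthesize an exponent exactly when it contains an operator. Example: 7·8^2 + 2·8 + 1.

(0) 8|_3 = 2·3 + 2 ↦ 2·4 + 2|_4 = 10 ⇒ 9
(1) 9|_4 = 2·4 + 1 ↦ 2·5 + 1|_5 = 11 ⇒ 10
(2) 10|_5 = 2·5 ↦ 2·6|_6 = 12 ⇒ 11
(3) 11|_6 = 6 + 5 ↦ 7 + 5|_7 = 12 ⇒ 11
(4) 11|_7 = 7 + 4 ↦ 8 + 4|_8 = 12 ⇒ 11
(5) 11|_8 = 8 + 3 ↦ 9 + 3|_9 = 12 ⇒ 11

8 + 3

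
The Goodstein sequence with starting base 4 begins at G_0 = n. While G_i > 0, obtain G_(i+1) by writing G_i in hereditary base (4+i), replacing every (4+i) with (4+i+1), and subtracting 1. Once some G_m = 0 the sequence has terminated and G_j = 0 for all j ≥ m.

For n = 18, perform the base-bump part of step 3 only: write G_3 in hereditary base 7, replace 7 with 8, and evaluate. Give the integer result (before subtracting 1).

[0] 18 ≡ 4^2 + 2 (base 4). Lift 5: 27. −1: 26.
[1] 26 ≡ 5^2 + 1 (base 5). Lift 6: 37. −1: 36.
[2] 36 ≡ 6^2 (base 6). Lift 7: 49. −1: 48.
[3] 48 ≡ 6·7 + 6 (base 7). Lift 8: 54. −1: 53.

54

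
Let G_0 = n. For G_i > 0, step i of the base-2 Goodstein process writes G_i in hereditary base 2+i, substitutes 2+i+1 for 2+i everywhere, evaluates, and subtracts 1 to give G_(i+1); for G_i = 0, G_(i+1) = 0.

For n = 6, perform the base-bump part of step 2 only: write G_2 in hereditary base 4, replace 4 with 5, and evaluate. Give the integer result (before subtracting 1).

3126

G_0 = 6. HB_2(6) = 2^2 + 2. Bump = 30. G_1 = 29.
G_1 = 29. HB_3(29) = 3^3 + 2. Bump = 258. G_2 = 257.
G_2 = 257. HB_4(257) = 4^4 + 1. Bump = 3126. G_3 = 3125.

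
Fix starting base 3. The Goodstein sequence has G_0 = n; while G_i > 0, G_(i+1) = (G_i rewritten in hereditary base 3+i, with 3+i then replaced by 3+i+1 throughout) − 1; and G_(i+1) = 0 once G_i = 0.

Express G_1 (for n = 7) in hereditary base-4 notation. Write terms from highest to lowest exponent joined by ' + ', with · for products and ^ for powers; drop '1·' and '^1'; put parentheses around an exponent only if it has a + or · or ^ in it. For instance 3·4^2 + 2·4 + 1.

2·4

step 0: 7 = 2·3 + 1; sub 4 for 3: 2·4 + 1; = 9; G_1 = 9−1 = 8
step 1: 8 = 2·4; sub 5 for 4: 2·5; = 10; G_2 = 10−1 = 9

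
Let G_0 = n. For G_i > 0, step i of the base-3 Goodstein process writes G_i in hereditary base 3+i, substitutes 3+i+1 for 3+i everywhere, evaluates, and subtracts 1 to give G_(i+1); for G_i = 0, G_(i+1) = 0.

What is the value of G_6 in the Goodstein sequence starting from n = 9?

24

(0) 9|_3 = 3^2 ↦ 4^2|_4 = 16 ⇒ 15
(1) 15|_4 = 3·4 + 3 ↦ 3·5 + 3|_5 = 18 ⇒ 17
(2) 17|_5 = 3·5 + 2 ↦ 3·6 + 2|_6 = 20 ⇒ 19
(3) 19|_6 = 3·6 + 1 ↦ 3·7 + 1|_7 = 22 ⇒ 21
(4) 21|_7 = 3·7 ↦ 3·8|_8 = 24 ⇒ 23
(5) 23|_8 = 2·8 + 7 ↦ 2·9 + 7|_9 = 25 ⇒ 24
(6) 24|_9 = 2·9 + 6 ↦ 2·10 + 6|_10 = 26 ⇒ 25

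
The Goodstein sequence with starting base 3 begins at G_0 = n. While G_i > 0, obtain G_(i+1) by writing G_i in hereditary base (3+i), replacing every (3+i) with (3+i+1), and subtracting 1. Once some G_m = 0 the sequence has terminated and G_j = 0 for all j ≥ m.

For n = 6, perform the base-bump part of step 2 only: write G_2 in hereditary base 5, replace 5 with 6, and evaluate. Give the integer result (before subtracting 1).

8

step 0: 6 = 2·3; sub 4 for 3: 2·4; = 8; G_1 = 8−1 = 7
step 1: 7 = 4 + 3; sub 5 for 4: 5 + 3; = 8; G_2 = 8−1 = 7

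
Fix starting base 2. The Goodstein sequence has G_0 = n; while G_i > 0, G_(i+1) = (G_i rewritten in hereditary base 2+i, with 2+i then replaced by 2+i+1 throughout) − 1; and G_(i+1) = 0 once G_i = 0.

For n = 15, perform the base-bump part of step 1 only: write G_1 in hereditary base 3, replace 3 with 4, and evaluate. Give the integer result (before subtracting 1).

step 0: 15 = 2^(2 + 1) + 2^2 + 2 + 1; sub 3 for 2: 3^(3 + 1) + 3^3 + 3 + 1; = 112; G_1 = 112−1 = 111
step 1: 111 = 3^(3 + 1) + 3^3 + 3; sub 4 for 3: 4^(4 + 1) + 4^4 + 4; = 1284; G_2 = 1284−1 = 1283

1284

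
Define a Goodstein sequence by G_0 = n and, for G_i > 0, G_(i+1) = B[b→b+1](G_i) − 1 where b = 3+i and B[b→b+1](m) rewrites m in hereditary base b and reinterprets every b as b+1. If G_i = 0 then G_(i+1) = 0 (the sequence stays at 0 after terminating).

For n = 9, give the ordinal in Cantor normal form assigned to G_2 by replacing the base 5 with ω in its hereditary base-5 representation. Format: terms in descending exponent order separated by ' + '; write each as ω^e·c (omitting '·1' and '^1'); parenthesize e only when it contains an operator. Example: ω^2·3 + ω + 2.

step 0: 9 = 3^2; sub 4 for 3: 4^2; = 16; G_1 = 16−1 = 15
step 1: 15 = 3·4 + 3; sub 5 for 4: 3·5 + 3; = 18; G_2 = 18−1 = 17

ω·3 + 2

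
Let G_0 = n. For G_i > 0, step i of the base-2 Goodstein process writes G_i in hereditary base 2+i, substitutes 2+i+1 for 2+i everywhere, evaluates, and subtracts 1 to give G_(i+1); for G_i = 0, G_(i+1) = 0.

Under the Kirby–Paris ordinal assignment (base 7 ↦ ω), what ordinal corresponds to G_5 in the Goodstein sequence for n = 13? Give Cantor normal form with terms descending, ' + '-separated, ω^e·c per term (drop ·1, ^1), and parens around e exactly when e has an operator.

[0] 13 ≡ 2^(2 + 1) + 2^2 + 1 (base 2). Lift 3: 109. −1: 108.
[1] 108 ≡ 3^(3 + 1) + 3^3 (base 3). Lift 4: 1280. −1: 1279.
[2] 1279 ≡ 4^(4 + 1) + 3·4^3 + 3·4^2 + 3·4 + 3 (base 4). Lift 5: 16093. −1: 16092.
[3] 16092 ≡ 5^(5 + 1) + 3·5^3 + 3·5^2 + 3·5 + 2 (base 5). Lift 6: 280712. −1: 280711.
[4] 280711 ≡ 6^(6 + 1) + 3·6^3 + 3·6^2 + 3·6 + 1 (base 6). Lift 7: 5765999. −1: 5765998.
[5] 5765998 ≡ 7^(7 + 1) + 3·7^3 + 3·7^2 + 3·7 (base 7). Lift 8: 134219480. −1: 134219479.

ω^(ω + 1) + ω^3·3 + ω^2·3 + ω·3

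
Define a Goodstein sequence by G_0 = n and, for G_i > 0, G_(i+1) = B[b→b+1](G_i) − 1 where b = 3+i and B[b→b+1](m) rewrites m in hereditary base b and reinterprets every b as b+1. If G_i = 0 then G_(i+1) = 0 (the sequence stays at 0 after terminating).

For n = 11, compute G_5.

11 —HB3→ 3^2 + 2 —bump→ 4^2 + 2 = 18 —(−1)→ 17
17 —HB4→ 4^2 + 1 —bump→ 5^2 + 1 = 26 —(−1)→ 25
25 —HB5→ 5^2 —bump→ 6^2 = 36 —(−1)→ 35
35 —HB6→ 5·6 + 5 —bump→ 5·7 + 5 = 40 —(−1)→ 39
39 —HB7→ 5·7 + 4 —bump→ 5·8 + 4 = 44 —(−1)→ 43

43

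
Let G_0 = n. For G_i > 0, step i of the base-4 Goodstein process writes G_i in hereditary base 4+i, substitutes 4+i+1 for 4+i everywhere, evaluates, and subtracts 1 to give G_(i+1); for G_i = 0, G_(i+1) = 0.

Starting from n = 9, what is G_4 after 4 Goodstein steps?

G_0 = 9. HB_4(9) = 2·4 + 1. Bump = 11. G_1 = 10.
G_1 = 10. HB_5(10) = 2·5. Bump = 12. G_2 = 11.
G_2 = 11. HB_6(11) = 6 + 5. Bump = 12. G_3 = 11.
G_3 = 11. HB_7(11) = 7 + 4. Bump = 12. G_4 = 11.

11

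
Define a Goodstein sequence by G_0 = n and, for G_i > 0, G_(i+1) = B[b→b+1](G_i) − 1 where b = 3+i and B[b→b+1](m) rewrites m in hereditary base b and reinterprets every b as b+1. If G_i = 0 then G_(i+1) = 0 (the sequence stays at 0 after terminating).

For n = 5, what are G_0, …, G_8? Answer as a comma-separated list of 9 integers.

i=0: 5 = 3 + 2 (b=3); 3→4: 4 + 2 = 6; 6−1 = 5
i=1: 5 = 4 + 1 (b=4); 4→5: 5 + 1 = 6; 6−1 = 5
i=2: 5 = 5 (b=5); 5→6: 6 = 6; 6−1 = 5
i=3: 5 = 5 (b=6); 6→7: 5 = 5; 5−1 = 4
i=4: 4 = 4 (b=7); 7→8: 4 = 4; 4−1 = 3
i=5: 3 = 3 (b=8); 8→9: 3 = 3; 3−1 = 2
i=6: 2 = 2 (b=9); 9→10: 2 = 2; 2−1 = 1
i=7: 1 = 1 (b=10); 10→11: 1 = 1; 1−1 = 0

5, 5, 5, 5, 4, 3, 2, 1, 0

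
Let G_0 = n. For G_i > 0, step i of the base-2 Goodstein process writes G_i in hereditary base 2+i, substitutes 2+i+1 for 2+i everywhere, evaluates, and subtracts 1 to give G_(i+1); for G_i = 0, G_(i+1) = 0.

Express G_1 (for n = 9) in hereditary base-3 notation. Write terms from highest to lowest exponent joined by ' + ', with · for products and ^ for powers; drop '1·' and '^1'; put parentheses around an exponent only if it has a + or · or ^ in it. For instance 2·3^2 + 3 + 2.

3^(3 + 1)

G_0 = 9. HB_2(9) = 2^(2 + 1) + 1. Bump = 82. G_1 = 81.
G_1 = 81. HB_3(81) = 3^(3 + 1). Bump = 1024. G_2 = 1023.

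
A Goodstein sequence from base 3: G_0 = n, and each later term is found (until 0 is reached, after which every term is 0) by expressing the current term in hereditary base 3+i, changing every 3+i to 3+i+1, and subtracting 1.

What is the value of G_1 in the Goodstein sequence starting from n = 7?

8

step 0: 7 = 2·3 + 1; sub 4 for 3: 2·4 + 1; = 9; G_1 = 9−1 = 8
step 1: 8 = 2·4; sub 5 for 4: 2·5; = 10; G_2 = 10−1 = 9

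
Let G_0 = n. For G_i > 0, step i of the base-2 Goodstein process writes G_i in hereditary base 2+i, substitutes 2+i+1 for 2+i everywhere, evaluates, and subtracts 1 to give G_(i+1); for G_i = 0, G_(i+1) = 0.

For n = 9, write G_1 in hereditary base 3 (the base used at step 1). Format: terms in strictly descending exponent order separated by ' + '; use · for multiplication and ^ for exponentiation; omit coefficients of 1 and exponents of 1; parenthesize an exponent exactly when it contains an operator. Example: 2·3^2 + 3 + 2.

base 2: 9 = 2^(2 + 1) + 1; at 3: 3^(3 + 1) + 1 = 82; next = 81
base 3: 81 = 3^(3 + 1); at 4: 4^(4 + 1) = 1024; next = 1023

3^(3 + 1)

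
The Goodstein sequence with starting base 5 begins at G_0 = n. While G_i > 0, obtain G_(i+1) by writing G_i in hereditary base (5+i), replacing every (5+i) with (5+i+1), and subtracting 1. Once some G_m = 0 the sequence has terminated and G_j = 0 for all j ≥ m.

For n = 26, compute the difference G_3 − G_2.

5

[0] 26 ≡ 5^2 + 1 (base 5). Lift 6: 37. −1: 36.
[1] 36 ≡ 6^2 (base 6). Lift 7: 49. −1: 48.
[2] 48 ≡ 6·7 + 6 (base 7). Lift 8: 54. −1: 53.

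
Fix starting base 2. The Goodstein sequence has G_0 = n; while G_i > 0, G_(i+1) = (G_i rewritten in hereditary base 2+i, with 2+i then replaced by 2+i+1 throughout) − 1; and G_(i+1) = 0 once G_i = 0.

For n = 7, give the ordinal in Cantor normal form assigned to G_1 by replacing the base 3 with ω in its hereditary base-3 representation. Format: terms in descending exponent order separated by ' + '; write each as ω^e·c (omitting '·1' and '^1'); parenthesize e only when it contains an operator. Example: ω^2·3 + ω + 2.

base 2: 7 = 2^2 + 2 + 1; at 3: 3^3 + 3 + 1 = 31; next = 30
base 3: 30 = 3^3 + 3; at 4: 4^4 + 4 = 260; next = 259

ω^ω + ω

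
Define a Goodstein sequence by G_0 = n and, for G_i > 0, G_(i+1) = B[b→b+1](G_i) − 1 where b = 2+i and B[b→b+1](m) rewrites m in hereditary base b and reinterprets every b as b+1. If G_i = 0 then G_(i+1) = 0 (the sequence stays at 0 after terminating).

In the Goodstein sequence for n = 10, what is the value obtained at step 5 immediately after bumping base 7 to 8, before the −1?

G_0=10  [base 2] 2^(2 + 1) + 2  →[2↦3]→  3^(3 + 1) + 3 = 84  −1 ⇒ G_1=83
G_1=83  [base 3] 3^(3 + 1) + 2  →[3↦4]→  4^(4 + 1) + 2 = 1026  −1 ⇒ G_2=1025
G_2=1025  [base 4] 4^(4 + 1) + 1  →[4↦5]→  5^(5 + 1) + 1 = 15626  −1 ⇒ G_3=15625
G_3=15625  [base 5] 5^(5 + 1)  →[5↦6]→  6^(6 + 1) = 279936  −1 ⇒ G_4=279935
G_4=279935  [base 6] 5·6^6 + 5·6^5 + 5·6^4 + 5·6^3 + 5·6^2 + 5·6 + 5  →[6↦7]→  5·7^7 + 5·7^5 + 5·7^4 + 5·7^3 + 5·7^2 + 5·7 + 5 = 4215755  −1 ⇒ G_5=4215754
G_5=4215754  [base 7] 5·7^7 + 5·7^5 + 5·7^4 + 5·7^3 + 5·7^2 + 5·7 + 4  →[7↦8]→  5·8^8 + 5·8^5 + 5·8^4 + 5·8^3 + 5·8^2 + 5·8 + 4 = 84073324  −1 ⇒ G_6=84073323

84073324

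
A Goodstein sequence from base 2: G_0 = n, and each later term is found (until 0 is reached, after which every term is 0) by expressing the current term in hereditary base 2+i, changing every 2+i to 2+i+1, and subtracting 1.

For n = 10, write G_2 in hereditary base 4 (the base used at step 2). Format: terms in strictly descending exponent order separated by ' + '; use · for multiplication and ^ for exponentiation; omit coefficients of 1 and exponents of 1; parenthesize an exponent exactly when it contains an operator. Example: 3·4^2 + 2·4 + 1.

i=0: 10 = 2^(2 + 1) + 2 (b=2); 2→3: 3^(3 + 1) + 3 = 84; 84−1 = 83
i=1: 83 = 3^(3 + 1) + 2 (b=3); 3→4: 4^(4 + 1) + 2 = 1026; 1026−1 = 1025
i=2: 1025 = 4^(4 + 1) + 1 (b=4); 4→5: 5^(5 + 1) + 1 = 15626; 15626−1 = 15625

4^(4 + 1) + 1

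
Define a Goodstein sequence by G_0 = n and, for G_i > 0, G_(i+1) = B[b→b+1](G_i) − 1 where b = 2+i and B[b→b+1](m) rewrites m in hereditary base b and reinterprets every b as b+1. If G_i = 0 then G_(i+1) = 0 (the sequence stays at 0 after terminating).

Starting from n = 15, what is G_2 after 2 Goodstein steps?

base 2: 15 = 2^(2 + 1) + 2^2 + 2 + 1; at 3: 3^(3 + 1) + 3^3 + 3 + 1 = 112; next = 111
base 3: 111 = 3^(3 + 1) + 3^3 + 3; at 4: 4^(4 + 1) + 4^4 + 4 = 1284; next = 1283
base 4: 1283 = 4^(4 + 1) + 4^4 + 3; at 5: 5^(5 + 1) + 5^5 + 3 = 18753; next = 18752

1283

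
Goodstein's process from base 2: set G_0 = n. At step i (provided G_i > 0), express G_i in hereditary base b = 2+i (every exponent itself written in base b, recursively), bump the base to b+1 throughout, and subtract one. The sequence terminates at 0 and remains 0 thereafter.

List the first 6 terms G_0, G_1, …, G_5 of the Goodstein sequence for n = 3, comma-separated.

3, 3, 3, 2, 1, 0

[0] 3 ≡ 2 + 1 (base 2). Lift 3: 4. −1: 3.
[1] 3 ≡ 3 (base 3). Lift 4: 4. −1: 3.
[2] 3 ≡ 3 (base 4). Lift 5: 3. −1: 2.
[3] 2 ≡ 2 (base 5). Lift 6: 2. −1: 1.
[4] 1 ≡ 1 (base 6). Lift 7: 1. −1: 0.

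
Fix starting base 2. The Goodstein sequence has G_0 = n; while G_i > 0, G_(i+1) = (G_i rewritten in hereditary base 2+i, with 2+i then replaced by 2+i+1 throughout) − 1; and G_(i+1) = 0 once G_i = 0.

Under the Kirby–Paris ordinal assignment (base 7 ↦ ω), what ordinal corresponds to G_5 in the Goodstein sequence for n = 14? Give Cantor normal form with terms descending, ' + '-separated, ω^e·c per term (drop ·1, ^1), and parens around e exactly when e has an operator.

ω^(ω + 1) + ω^5·5 + ω^4·5 + ω^3·5 + ω^2·5 + ω·5 + 4

14 —HB2→ 2^(2 + 1) + 2^2 + 2 —bump→ 3^(3 + 1) + 3^3 + 3 = 111 —(−1)→ 110
110 —HB3→ 3^(3 + 1) + 3^3 + 2 —bump→ 4^(4 + 1) + 4^4 + 2 = 1282 —(−1)→ 1281
1281 —HB4→ 4^(4 + 1) + 4^4 + 1 —bump→ 5^(5 + 1) + 5^5 + 1 = 18751 —(−1)→ 18750
18750 —HB5→ 5^(5 + 1) + 5^5 —bump→ 6^(6 + 1) + 6^6 = 326592 —(−1)→ 326591
326591 —HB6→ 6^(6 + 1) + 5·6^5 + 5·6^4 + 5·6^3 + 5·6^2 + 5·6 + 5 —bump→ 7^(7 + 1) + 5·7^5 + 5·7^4 + 5·7^3 + 5·7^2 + 5·7 + 5 = 5862841 —(−1)→ 5862840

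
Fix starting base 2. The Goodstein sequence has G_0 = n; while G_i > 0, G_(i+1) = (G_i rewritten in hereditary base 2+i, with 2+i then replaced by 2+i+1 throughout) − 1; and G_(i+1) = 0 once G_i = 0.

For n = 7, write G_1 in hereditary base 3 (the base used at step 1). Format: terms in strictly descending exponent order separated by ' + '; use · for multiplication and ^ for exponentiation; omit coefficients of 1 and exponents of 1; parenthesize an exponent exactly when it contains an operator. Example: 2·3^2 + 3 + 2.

(0) 7|_2 = 2^2 + 2 + 1 ↦ 3^3 + 3 + 1|_3 = 31 ⇒ 30
(1) 30|_3 = 3^3 + 3 ↦ 4^4 + 4|_4 = 260 ⇒ 259

3^3 + 3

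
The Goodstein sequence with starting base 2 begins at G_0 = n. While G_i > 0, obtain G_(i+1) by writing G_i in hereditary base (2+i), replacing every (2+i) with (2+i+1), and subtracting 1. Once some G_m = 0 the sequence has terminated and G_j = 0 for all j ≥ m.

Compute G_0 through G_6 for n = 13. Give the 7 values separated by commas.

13, 108, 1279, 16092, 280711, 5765998, 134219479

G_0 = 13. HB_2(13) = 2^(2 + 1) + 2^2 + 1. Bump = 109. G_1 = 108.
G_1 = 108. HB_3(108) = 3^(3 + 1) + 3^3. Bump = 1280. G_2 = 1279.
G_2 = 1279. HB_4(1279) = 4^(4 + 1) + 3·4^3 + 3·4^2 + 3·4 + 3. Bump = 16093. G_3 = 16092.
G_3 = 16092. HB_5(16092) = 5^(5 + 1) + 3·5^3 + 3·5^2 + 3·5 + 2. Bump = 280712. G_4 = 280711.
G_4 = 280711. HB_6(280711) = 6^(6 + 1) + 3·6^3 + 3·6^2 + 3·6 + 1. Bump = 5765999. G_5 = 5765998.
G_5 = 5765998. HB_7(5765998) = 7^(7 + 1) + 3·7^3 + 3·7^2 + 3·7. Bump = 134219480. G_6 = 134219479.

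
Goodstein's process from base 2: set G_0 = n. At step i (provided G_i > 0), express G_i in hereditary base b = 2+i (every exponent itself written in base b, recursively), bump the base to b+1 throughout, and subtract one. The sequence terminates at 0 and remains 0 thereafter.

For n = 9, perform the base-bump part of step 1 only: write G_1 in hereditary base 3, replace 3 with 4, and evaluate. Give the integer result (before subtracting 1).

1024

G_0 = 9. HB_2(9) = 2^(2 + 1) + 1. Bump = 82. G_1 = 81.
G_1 = 81. HB_3(81) = 3^(3 + 1). Bump = 1024. G_2 = 1023.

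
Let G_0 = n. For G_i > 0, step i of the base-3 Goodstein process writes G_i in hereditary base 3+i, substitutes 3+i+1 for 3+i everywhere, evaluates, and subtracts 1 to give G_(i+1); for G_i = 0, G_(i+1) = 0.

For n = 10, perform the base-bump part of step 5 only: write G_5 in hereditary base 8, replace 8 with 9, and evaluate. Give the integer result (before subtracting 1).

37

[0] 10 ≡ 3^2 + 1 (base 3). Lift 4: 17. −1: 16.
[1] 16 ≡ 4^2 (base 4). Lift 5: 25. −1: 24.
[2] 24 ≡ 4·5 + 4 (base 5). Lift 6: 28. −1: 27.
[3] 27 ≡ 4·6 + 3 (base 6). Lift 7: 31. −1: 30.
[4] 30 ≡ 4·7 + 2 (base 7). Lift 8: 34. −1: 33.
[5] 33 ≡ 4·8 + 1 (base 8). Lift 9: 37. −1: 36.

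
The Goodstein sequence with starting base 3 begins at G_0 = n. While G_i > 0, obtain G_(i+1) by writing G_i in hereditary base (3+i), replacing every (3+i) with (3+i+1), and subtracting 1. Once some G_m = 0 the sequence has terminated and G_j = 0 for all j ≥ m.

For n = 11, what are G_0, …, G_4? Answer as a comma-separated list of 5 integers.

step 0: 11 = 3^2 + 2; sub 4 for 3: 4^2 + 2; = 18; G_1 = 18−1 = 17
step 1: 17 = 4^2 + 1; sub 5 for 4: 5^2 + 1; = 26; G_2 = 26−1 = 25
step 2: 25 = 5^2; sub 6 for 5: 6^2; = 36; G_3 = 36−1 = 35
step 3: 35 = 5·6 + 5; sub 7 for 6: 5·7 + 5; = 40; G_4 = 40−1 = 39

11, 17, 25, 35, 39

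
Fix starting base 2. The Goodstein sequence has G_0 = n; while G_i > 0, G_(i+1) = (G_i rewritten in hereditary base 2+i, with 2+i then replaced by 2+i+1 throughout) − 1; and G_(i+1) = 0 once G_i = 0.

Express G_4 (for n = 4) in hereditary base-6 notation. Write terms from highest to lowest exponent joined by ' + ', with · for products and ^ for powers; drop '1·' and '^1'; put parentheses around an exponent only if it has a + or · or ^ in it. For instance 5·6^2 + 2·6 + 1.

4 —HB2→ 2^2 —bump→ 3^3 = 27 —(−1)→ 26
26 —HB3→ 2·3^2 + 2·3 + 2 —bump→ 2·4^2 + 2·4 + 2 = 42 —(−1)→ 41
41 —HB4→ 2·4^2 + 2·4 + 1 —bump→ 2·5^2 + 2·5 + 1 = 61 —(−1)→ 60
60 —HB5→ 2·5^2 + 2·5 —bump→ 2·6^2 + 2·6 = 84 —(−1)→ 83
83 —HB6→ 2·6^2 + 6 + 5 —bump→ 2·7^2 + 7 + 5 = 110 —(−1)→ 109

2·6^2 + 6 + 5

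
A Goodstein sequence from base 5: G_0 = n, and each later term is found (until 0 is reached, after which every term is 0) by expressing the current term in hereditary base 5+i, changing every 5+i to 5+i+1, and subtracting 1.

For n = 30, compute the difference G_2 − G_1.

12

G_0=30  [base 5] 5^2 + 5  →[5↦6]→  6^2 + 6 = 42  −1 ⇒ G_1=41
G_1=41  [base 6] 6^2 + 5  →[6↦7]→  7^2 + 5 = 54  −1 ⇒ G_2=53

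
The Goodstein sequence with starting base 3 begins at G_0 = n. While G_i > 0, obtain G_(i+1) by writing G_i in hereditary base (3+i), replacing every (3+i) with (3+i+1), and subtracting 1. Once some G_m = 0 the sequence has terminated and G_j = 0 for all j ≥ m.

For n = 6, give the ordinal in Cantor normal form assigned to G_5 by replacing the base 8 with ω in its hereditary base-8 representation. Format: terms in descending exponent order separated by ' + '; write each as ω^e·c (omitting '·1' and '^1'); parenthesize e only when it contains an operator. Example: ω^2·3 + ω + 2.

7

G_0=6  [base 3] 2·3  →[3↦4]→  2·4 = 8  −1 ⇒ G_1=7
G_1=7  [base 4] 4 + 3  →[4↦5]→  5 + 3 = 8  −1 ⇒ G_2=7
G_2=7  [base 5] 5 + 2  →[5↦6]→  6 + 2 = 8  −1 ⇒ G_3=7
G_3=7  [base 6] 6 + 1  →[6↦7]→  7 + 1 = 8  −1 ⇒ G_4=7
G_4=7  [base 7] 7  →[7↦8]→  8 = 8  −1 ⇒ G_5=7
G_5=7  [base 8] 7  →[8↦9]→  7 = 7  −1 ⇒ G_6=6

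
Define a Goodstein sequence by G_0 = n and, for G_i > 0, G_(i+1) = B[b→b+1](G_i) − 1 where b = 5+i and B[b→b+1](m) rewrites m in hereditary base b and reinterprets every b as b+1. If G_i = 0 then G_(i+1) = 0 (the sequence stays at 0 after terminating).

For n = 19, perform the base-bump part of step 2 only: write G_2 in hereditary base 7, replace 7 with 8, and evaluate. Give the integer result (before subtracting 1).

[0] 19 ≡ 3·5 + 4 (base 5). Lift 6: 22. −1: 21.
[1] 21 ≡ 3·6 + 3 (base 6). Lift 7: 24. −1: 23.
[2] 23 ≡ 3·7 + 2 (base 7). Lift 8: 26. −1: 25.

26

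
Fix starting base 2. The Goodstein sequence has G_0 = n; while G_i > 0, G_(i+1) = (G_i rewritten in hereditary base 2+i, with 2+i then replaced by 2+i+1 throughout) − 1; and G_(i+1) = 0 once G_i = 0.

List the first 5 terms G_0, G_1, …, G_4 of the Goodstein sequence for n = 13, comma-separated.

(0) 13|_2 = 2^(2 + 1) + 2^2 + 1 ↦ 3^(3 + 1) + 3^3 + 1|_3 = 109 ⇒ 108
(1) 108|_3 = 3^(3 + 1) + 3^3 ↦ 4^(4 + 1) + 4^4|_4 = 1280 ⇒ 1279
(2) 1279|_4 = 4^(4 + 1) + 3·4^3 + 3·4^2 + 3·4 + 3 ↦ 5^(5 + 1) + 3·5^3 + 3·5^2 + 3·5 + 3|_5 = 16093 ⇒ 16092
(3) 16092|_5 = 5^(5 + 1) + 3·5^3 + 3·5^2 + 3·5 + 2 ↦ 6^(6 + 1) + 3·6^3 + 3·6^2 + 3·6 + 2|_6 = 280712 ⇒ 280711

13, 108, 1279, 16092, 280711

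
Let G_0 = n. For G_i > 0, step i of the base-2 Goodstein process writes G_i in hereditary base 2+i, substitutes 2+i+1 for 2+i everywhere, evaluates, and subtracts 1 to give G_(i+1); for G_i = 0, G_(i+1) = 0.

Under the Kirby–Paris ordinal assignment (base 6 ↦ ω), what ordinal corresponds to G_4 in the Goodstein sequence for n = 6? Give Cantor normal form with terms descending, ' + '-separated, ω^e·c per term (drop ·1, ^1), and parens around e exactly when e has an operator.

[0] 6 ≡ 2^2 + 2 (base 2). Lift 3: 30. −1: 29.
[1] 29 ≡ 3^3 + 2 (base 3). Lift 4: 258. −1: 257.
[2] 257 ≡ 4^4 + 1 (base 4). Lift 5: 3126. −1: 3125.
[3] 3125 ≡ 5^5 (base 5). Lift 6: 46656. −1: 46655.

ω^5·5 + ω^4·5 + ω^3·5 + ω^2·5 + ω·5 + 5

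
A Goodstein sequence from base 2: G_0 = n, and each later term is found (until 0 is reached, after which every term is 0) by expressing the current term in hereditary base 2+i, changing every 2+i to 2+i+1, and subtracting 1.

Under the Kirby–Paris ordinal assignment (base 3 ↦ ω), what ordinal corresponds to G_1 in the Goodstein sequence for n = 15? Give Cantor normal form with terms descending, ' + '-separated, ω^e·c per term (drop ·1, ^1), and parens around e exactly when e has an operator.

ω^(ω + 1) + ω^ω + ω

G_0 = 15. HB_2(15) = 2^(2 + 1) + 2^2 + 2 + 1. Bump = 112. G_1 = 111.
G_1 = 111. HB_3(111) = 3^(3 + 1) + 3^3 + 3. Bump = 1284. G_2 = 1283.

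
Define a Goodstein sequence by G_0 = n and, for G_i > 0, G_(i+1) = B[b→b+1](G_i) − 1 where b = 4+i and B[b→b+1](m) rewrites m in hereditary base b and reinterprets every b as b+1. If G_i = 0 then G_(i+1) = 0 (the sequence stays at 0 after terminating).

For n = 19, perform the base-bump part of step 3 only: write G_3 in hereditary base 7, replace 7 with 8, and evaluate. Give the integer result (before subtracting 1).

G_0 = 19. HB_4(19) = 4^2 + 3. Bump = 28. G_1 = 27.
G_1 = 27. HB_5(27) = 5^2 + 2. Bump = 38. G_2 = 37.
G_2 = 37. HB_6(37) = 6^2 + 1. Bump = 50. G_3 = 49.

64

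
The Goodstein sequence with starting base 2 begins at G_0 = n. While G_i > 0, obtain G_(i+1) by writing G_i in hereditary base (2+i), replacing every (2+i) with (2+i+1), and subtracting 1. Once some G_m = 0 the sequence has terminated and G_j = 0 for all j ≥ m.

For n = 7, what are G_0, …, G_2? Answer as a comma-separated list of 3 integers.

7, 30, 259

[0] 7 ≡ 2^2 + 2 + 1 (base 2). Lift 3: 31. −1: 30.
[1] 30 ≡ 3^3 + 3 (base 3). Lift 4: 260. −1: 259.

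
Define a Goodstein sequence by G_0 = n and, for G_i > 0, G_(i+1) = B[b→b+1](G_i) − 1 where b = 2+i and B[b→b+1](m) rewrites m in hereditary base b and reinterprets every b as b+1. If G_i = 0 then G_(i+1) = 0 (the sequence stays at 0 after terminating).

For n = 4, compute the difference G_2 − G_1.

step 0: 4 = 2^2; sub 3 for 2: 3^3; = 27; G_1 = 27−1 = 26
step 1: 26 = 2·3^2 + 2·3 + 2; sub 4 for 3: 2·4^2 + 2·4 + 2; = 42; G_2 = 42−1 = 41

15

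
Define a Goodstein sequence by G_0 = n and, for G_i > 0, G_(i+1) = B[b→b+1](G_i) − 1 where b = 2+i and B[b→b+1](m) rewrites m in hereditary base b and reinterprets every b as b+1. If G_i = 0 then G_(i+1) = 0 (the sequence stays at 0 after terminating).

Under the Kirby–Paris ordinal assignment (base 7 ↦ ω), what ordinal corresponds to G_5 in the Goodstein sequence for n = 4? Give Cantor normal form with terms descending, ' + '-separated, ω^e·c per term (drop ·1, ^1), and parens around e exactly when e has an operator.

G_0 = 4. HB_2(4) = 2^2. Bump = 27. G_1 = 26.
G_1 = 26. HB_3(26) = 2·3^2 + 2·3 + 2. Bump = 42. G_2 = 41.
G_2 = 41. HB_4(41) = 2·4^2 + 2·4 + 1. Bump = 61. G_3 = 60.
G_3 = 60. HB_5(60) = 2·5^2 + 2·5. Bump = 84. G_4 = 83.
G_4 = 83. HB_6(83) = 2·6^2 + 6 + 5. Bump = 110. G_5 = 109.
G_5 = 109. HB_7(109) = 2·7^2 + 7 + 4. Bump = 140. G_6 = 139.

ω^2·2 + ω + 4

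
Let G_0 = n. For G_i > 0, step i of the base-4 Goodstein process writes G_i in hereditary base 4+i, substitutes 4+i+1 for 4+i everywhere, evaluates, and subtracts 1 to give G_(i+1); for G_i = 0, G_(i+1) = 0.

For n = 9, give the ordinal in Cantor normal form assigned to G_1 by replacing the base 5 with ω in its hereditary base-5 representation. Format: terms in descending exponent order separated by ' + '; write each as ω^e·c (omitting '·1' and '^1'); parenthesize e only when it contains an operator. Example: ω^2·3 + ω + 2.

step 0: 9 = 2·4 + 1; sub 5 for 4: 2·5 + 1; = 11; G_1 = 11−1 = 10
step 1: 10 = 2·5; sub 6 for 5: 2·6; = 12; G_2 = 12−1 = 11

ω·2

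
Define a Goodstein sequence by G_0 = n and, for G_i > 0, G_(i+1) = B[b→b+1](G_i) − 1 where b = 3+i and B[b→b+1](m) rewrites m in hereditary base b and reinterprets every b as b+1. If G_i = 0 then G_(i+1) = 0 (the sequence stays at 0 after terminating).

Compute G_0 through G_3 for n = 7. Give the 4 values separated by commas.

7, 8, 9, 9

G_0=7  [base 3] 2·3 + 1  →[3↦4]→  2·4 + 1 = 9  −1 ⇒ G_1=8
G_1=8  [base 4] 2·4  →[4↦5]→  2·5 = 10  −1 ⇒ G_2=9
G_2=9  [base 5] 5 + 4  →[5↦6]→  6 + 4 = 10  −1 ⇒ G_3=9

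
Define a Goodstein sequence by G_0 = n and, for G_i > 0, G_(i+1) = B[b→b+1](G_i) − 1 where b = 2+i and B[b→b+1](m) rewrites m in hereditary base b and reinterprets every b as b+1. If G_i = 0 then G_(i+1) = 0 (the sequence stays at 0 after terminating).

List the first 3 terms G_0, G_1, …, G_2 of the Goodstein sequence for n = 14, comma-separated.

G_0 = 14. HB_2(14) = 2^(2 + 1) + 2^2 + 2. Bump = 111. G_1 = 110.
G_1 = 110. HB_3(110) = 3^(3 + 1) + 3^3 + 2. Bump = 1282. G_2 = 1281.

14, 110, 1281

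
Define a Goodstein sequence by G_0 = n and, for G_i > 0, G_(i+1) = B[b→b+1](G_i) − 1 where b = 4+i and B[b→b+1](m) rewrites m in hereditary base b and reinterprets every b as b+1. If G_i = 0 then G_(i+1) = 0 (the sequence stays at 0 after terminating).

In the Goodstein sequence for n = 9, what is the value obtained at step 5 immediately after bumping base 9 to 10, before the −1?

12

base 4: 9 = 2·4 + 1; at 5: 2·5 + 1 = 11; next = 10
base 5: 10 = 2·5; at 6: 2·6 = 12; next = 11
base 6: 11 = 6 + 5; at 7: 7 + 5 = 12; next = 11
base 7: 11 = 7 + 4; at 8: 8 + 4 = 12; next = 11
base 8: 11 = 8 + 3; at 9: 9 + 3 = 12; next = 11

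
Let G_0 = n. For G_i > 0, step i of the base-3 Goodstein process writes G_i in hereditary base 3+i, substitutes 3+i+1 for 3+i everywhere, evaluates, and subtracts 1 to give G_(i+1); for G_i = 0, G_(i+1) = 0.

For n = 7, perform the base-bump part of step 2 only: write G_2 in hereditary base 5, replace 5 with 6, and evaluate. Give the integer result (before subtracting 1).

10

G_0 = 7. HB_3(7) = 2·3 + 1. Bump = 9. G_1 = 8.
G_1 = 8. HB_4(8) = 2·4. Bump = 10. G_2 = 9.
G_2 = 9. HB_5(9) = 5 + 4. Bump = 10. G_3 = 9.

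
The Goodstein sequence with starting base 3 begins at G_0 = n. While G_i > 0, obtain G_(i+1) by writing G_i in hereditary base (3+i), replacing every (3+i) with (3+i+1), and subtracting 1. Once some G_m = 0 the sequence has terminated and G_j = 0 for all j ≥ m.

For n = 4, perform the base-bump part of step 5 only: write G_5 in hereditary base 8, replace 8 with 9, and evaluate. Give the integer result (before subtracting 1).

step 0: 4 = 3 + 1; sub 4 for 3: 4 + 1; = 5; G_1 = 5−1 = 4
step 1: 4 = 4; sub 5 for 4: 5; = 5; G_2 = 5−1 = 4
step 2: 4 = 4; sub 6 for 5: 4; = 4; G_3 = 4−1 = 3
step 3: 3 = 3; sub 7 for 6: 3; = 3; G_4 = 3−1 = 2
step 4: 2 = 2; sub 8 for 7: 2; = 2; G_5 = 2−1 = 1
step 5: 1 = 1; sub 9 for 8: 1; = 1; G_6 = 1−1 = 0

1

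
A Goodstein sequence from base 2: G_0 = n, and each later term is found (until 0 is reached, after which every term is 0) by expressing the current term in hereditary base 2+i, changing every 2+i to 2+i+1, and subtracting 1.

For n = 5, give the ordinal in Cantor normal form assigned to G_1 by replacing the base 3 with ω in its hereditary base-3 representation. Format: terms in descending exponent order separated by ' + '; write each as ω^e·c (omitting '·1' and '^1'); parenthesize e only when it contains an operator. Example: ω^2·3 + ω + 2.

G_0=5  [base 2] 2^2 + 1  →[2↦3]→  3^3 + 1 = 28  −1 ⇒ G_1=27
G_1=27  [base 3] 3^3  →[3↦4]→  4^4 = 256  −1 ⇒ G_2=255

ω^ω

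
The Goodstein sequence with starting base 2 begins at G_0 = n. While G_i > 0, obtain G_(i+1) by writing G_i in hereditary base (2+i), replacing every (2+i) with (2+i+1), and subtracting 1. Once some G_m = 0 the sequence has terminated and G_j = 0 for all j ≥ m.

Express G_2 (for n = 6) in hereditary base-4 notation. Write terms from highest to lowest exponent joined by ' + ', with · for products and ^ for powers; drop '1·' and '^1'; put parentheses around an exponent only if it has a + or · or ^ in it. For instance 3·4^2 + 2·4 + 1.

4^4 + 1

[0] 6 ≡ 2^2 + 2 (base 2). Lift 3: 30. −1: 29.
[1] 29 ≡ 3^3 + 2 (base 3). Lift 4: 258. −1: 257.
[2] 257 ≡ 4^4 + 1 (base 4). Lift 5: 3126. −1: 3125.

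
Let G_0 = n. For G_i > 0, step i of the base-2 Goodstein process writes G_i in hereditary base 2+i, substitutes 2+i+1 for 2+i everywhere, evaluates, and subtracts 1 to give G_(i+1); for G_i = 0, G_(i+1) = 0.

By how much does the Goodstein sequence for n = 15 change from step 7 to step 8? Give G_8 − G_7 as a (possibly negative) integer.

96553327495

G_0=15  [base 2] 2^(2 + 1) + 2^2 + 2 + 1  →[2↦3]→  3^(3 + 1) + 3^3 + 3 + 1 = 112  −1 ⇒ G_1=111
G_1=111  [base 3] 3^(3 + 1) + 3^3 + 3  →[3↦4]→  4^(4 + 1) + 4^4 + 4 = 1284  −1 ⇒ G_2=1283
G_2=1283  [base 4] 4^(4 + 1) + 4^4 + 3  →[4↦5]→  5^(5 + 1) + 5^5 + 3 = 18753  −1 ⇒ G_3=18752
G_3=18752  [base 5] 5^(5 + 1) + 5^5 + 2  →[5↦6]→  6^(6 + 1) + 6^6 + 2 = 326594  −1 ⇒ G_4=326593
G_4=326593  [base 6] 6^(6 + 1) + 6^6 + 1  →[6↦7]→  7^(7 + 1) + 7^7 + 1 = 6588345  −1 ⇒ G_5=6588344
G_5=6588344  [base 7] 7^(7 + 1) + 7^7  →[7↦8]→  8^(8 + 1) + 8^8 = 150994944  −1 ⇒ G_6=150994943
G_6=150994943  [base 8] 8^(8 + 1) + 7·8^7 + 7·8^6 + 7·8^5 + 7·8^4 + 7·8^3 + 7·8^2 + 7·8 + 7  →[8↦9]→  9^(9 + 1) + 7·9^7 + 7·9^6 + 7·9^5 + 7·9^4 + 7·9^3 + 7·9^2 + 7·9 + 7 = 3524450281  −1 ⇒ G_7=3524450280
G_7=3524450280  [base 9] 9^(9 + 1) + 7·9^7 + 7·9^6 + 7·9^5 + 7·9^4 + 7·9^3 + 7·9^2 + 7·9 + 6  →[9↦10]→  10^(10 + 1) + 7·10^7 + 7·10^6 + 7·10^5 + 7·10^4 + 7·10^3 + 7·10^2 + 7·10 + 6 = 100077777776  −1 ⇒ G_8=100077777775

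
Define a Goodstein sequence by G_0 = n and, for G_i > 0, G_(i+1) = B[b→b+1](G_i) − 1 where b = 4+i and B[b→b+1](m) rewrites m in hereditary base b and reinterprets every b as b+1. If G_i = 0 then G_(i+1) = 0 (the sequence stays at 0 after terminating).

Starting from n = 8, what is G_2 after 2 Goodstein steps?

9

i=0: 8 = 2·4 (b=4); 4→5: 2·5 = 10; 10−1 = 9
i=1: 9 = 5 + 4 (b=5); 5→6: 6 + 4 = 10; 10−1 = 9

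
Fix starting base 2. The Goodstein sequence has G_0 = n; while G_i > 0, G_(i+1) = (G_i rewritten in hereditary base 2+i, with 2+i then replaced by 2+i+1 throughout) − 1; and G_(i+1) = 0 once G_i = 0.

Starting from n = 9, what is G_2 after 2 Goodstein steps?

step 0: 9 = 2^(2 + 1) + 1; sub 3 for 2: 3^(3 + 1) + 1; = 82; G_1 = 82−1 = 81
step 1: 81 = 3^(3 + 1); sub 4 for 3: 4^(4 + 1); = 1024; G_2 = 1024−1 = 1023

1023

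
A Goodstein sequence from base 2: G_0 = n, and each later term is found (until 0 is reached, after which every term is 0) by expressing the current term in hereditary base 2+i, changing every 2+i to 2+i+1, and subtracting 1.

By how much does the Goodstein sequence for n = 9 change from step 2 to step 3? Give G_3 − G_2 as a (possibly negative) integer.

8819

i=0: 9 = 2^(2 + 1) + 1 (b=2); 2→3: 3^(3 + 1) + 1 = 82; 82−1 = 81
i=1: 81 = 3^(3 + 1) (b=3); 3→4: 4^(4 + 1) = 1024; 1024−1 = 1023
i=2: 1023 = 3·4^4 + 3·4^3 + 3·4^2 + 3·4 + 3 (b=4); 4→5: 3·5^5 + 3·5^3 + 3·5^2 + 3·5 + 3 = 9843; 9843−1 = 9842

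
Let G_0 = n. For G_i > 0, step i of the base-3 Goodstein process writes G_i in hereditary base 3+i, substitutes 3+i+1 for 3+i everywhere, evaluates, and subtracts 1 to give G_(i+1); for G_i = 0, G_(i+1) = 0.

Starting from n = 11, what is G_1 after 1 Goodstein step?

17

G_0=11  [base 3] 3^2 + 2  →[3↦4]→  4^2 + 2 = 18  −1 ⇒ G_1=17
G_1=17  [base 4] 4^2 + 1  →[4↦5]→  5^2 + 1 = 26  −1 ⇒ G_2=25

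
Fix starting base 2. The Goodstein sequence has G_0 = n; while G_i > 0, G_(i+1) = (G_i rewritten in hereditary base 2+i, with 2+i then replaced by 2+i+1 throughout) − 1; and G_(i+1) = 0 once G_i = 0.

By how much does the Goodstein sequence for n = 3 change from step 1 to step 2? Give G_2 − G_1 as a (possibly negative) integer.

0

[0] 3 ≡ 2 + 1 (base 2). Lift 3: 4. −1: 3.
[1] 3 ≡ 3 (base 3). Lift 4: 4. −1: 3.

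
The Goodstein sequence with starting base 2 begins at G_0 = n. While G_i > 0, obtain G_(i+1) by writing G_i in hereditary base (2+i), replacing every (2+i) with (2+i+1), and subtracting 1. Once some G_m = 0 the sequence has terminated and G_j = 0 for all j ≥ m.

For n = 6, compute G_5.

i=0: 6 = 2^2 + 2 (b=2); 2→3: 3^3 + 3 = 30; 30−1 = 29
i=1: 29 = 3^3 + 2 (b=3); 3→4: 4^4 + 2 = 258; 258−1 = 257
i=2: 257 = 4^4 + 1 (b=4); 4→5: 5^5 + 1 = 3126; 3126−1 = 3125
i=3: 3125 = 5^5 (b=5); 5→6: 6^6 = 46656; 46656−1 = 46655
i=4: 46655 = 5·6^5 + 5·6^4 + 5·6^3 + 5·6^2 + 5·6 + 5 (b=6); 6→7: 5·7^5 + 5·7^4 + 5·7^3 + 5·7^2 + 5·7 + 5 = 98040; 98040−1 = 98039

98039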